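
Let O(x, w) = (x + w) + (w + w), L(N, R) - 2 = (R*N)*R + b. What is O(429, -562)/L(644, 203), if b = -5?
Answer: -1257/26538593 ≈ -4.7365e-5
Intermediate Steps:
L(N, R) = -3 + N*R² (L(N, R) = 2 + ((R*N)*R - 5) = 2 + ((N*R)*R - 5) = 2 + (N*R² - 5) = 2 + (-5 + N*R²) = -3 + N*R²)
O(x, w) = x + 3*w (O(x, w) = (w + x) + 2*w = x + 3*w)
O(429, -562)/L(644, 203) = (429 + 3*(-562))/(-3 + 644*203²) = (429 - 1686)/(-3 + 644*41209) = -1257/(-3 + 26538596) = -1257/26538593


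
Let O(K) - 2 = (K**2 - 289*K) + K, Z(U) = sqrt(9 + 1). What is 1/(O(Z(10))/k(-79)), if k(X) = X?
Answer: 79/69108 + 158*sqrt(10)/5759 ≈ 0.087901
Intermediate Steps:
Z(U) = sqrt(10)
O(K) = 2 + K**2 - 288*K (O(K) = 2 + ((K**2 - 289*K) + K) = 2 + (K**2 - 288*K) = 2 + K**2 - 288*K)
1/(O(Z(10))/k(-79)) = 1/((2 + (sqrt(10))**2 - 288*sqrt(10))/(-79)) = 1/((2 + 10 - 288*sqrt(10))*(-1/79)) = 1/((12 - 288*sqrt(10))*(-1/79)) = 1/(-12/79 + 288*sqrt(10)/79)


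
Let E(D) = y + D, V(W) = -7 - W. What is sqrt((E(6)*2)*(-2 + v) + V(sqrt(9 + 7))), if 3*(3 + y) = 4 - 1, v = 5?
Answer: sqrt(13) ≈ 3.6056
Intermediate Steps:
y = -2 (y = -3 + (4 - 1)/3 = -3 + (1/3)*3 = -3 + 1 = -2)
E(D) = -2 + D
sqrt((E(6)*2)*(-2 + v) + V(sqrt(9 + 7))) = sqrt(((-2 + 6)*2)*(-2 + 5) + (-7 - sqrt(9 + 7))) = sqrt((4*2)*3 + (-7 - sqrt(16))) = sqrt(8*3 + (-7 - 1*4)) = sqrt(24 + (-7 - 4)) = sqrt(24 - 11) = sqrt(13)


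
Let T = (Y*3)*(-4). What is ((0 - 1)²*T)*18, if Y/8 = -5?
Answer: 8640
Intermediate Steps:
Y = -40 (Y = 8*(-5) = -40)
T = 480 (T = -40*3*(-4) = -120*(-4) = 480)
((0 - 1)²*T)*18 = ((0 - 1)²*480)*18 = ((-1)²*480)*18 = (1*480)*18 = 480*18 = 8640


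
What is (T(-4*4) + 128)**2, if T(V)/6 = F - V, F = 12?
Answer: 87616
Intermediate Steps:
T(V) = 72 - 6*V (T(V) = 6*(12 - V) = 72 - 6*V)
(T(-4*4) + 128)**2 = ((72 - (-24)*4) + 128)**2 = ((72 - 6*(-16)) + 128)**2 = ((72 + 96) + 128)**2 = (168 + 128)**2 = 296**2 = 87616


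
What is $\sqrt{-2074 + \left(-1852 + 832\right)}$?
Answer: $i \sqrt{3094} \approx 55.624 i$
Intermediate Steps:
$\sqrt{-2074 + \left(-1852 + 832\right)} = \sqrt{-2074 - 1020} = \sqrt{-3094} = i \sqrt{3094}$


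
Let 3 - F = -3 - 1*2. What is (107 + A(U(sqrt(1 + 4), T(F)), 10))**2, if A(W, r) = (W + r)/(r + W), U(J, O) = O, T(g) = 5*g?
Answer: 11664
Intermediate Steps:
F = 8 (F = 3 - (-3 - 1*2) = 3 - (-3 - 2) = 3 - 1*(-5) = 3 + 5 = 8)
A(W, r) = 1 (A(W, r) = (W + r)/(W + r) = 1)
(107 + A(U(sqrt(1 + 4), T(F)), 10))**2 = (107 + 1)**2 = 108**2 = 11664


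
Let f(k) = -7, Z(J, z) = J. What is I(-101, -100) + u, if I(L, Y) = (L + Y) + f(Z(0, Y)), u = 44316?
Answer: 44108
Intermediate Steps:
I(L, Y) = -7 + L + Y (I(L, Y) = (L + Y) - 7 = -7 + L + Y)
I(-101, -100) + u = (-7 - 101 - 100) + 44316 = -208 + 44316 = 44108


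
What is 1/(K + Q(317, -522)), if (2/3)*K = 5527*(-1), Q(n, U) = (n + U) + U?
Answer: -2/18035 ≈ -0.00011090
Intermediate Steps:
Q(n, U) = n + 2*U (Q(n, U) = (U + n) + U = n + 2*U)
K = -16581/2 (K = 3*(5527*(-1))/2 = (3/2)*(-5527) = -16581/2 ≈ -8290.5)
1/(K + Q(317, -522)) = 1/(-16581/2 + (317 + 2*(-522))) = 1/(-16581/2 + (317 - 1044)) = 1/(-16581/2 - 727) = 1/(-18035/2) = -2/18035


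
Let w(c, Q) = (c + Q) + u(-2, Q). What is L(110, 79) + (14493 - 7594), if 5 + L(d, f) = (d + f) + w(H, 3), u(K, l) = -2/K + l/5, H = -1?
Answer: 35433/5 ≈ 7086.6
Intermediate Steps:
u(K, l) = -2/K + l/5 (u(K, l) = -2/K + l*(⅕) = -2/K + l/5)
w(c, Q) = 1 + c + 6*Q/5 (w(c, Q) = (c + Q) + (-2/(-2) + Q/5) = (Q + c) + (-2*(-½) + Q/5) = (Q + c) + (1 + Q/5) = 1 + c + 6*Q/5)
L(d, f) = -7/5 + d + f (L(d, f) = -5 + ((d + f) + (1 - 1 + (6/5)*3)) = -5 + ((d + f) + (1 - 1 + 18/5)) = -5 + ((d + f) + 18/5) = -5 + (18/5 + d + f) = -7/5 + d + f)
L(110, 79) + (14493 - 7594) = (-7/5 + 110 + 79) + (14493 - 7594) = 938/5 + 6899 = 35433/5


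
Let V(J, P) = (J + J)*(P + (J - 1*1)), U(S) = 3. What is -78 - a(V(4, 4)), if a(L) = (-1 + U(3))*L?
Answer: -190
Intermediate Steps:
V(J, P) = 2*J*(-1 + J + P) (V(J, P) = (2*J)*(P + (J - 1)) = (2*J)*(P + (-1 + J)) = (2*J)*(-1 + J + P) = 2*J*(-1 + J + P))
a(L) = 2*L (a(L) = (-1 + 3)*L = 2*L)
-78 - a(V(4, 4)) = -78 - 2*2*4*(-1 + 4 + 4) = -78 - 2*2*4*7 = -78 - 2*56 = -78 - 1*112 = -78 - 112 = -190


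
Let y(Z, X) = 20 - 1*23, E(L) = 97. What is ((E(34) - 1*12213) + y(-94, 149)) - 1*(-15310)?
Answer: 3191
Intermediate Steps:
y(Z, X) = -3 (y(Z, X) = 20 - 23 = -3)
((E(34) - 1*12213) + y(-94, 149)) - 1*(-15310) = ((97 - 1*12213) - 3) - 1*(-15310) = ((97 - 12213) - 3) + 15310 = (-12116 - 3) + 15310 = -12119 + 15310 = 3191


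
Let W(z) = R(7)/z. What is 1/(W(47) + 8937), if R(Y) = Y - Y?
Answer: 1/8937 ≈ 0.00011189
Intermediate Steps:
R(Y) = 0
W(z) = 0 (W(z) = 0/z = 0)
1/(W(47) + 8937) = 1/(0 + 8937) = 1/8937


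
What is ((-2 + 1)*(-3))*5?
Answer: 15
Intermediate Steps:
((-2 + 1)*(-3))*5 = -1*(-3)*5 = 3*5 = 15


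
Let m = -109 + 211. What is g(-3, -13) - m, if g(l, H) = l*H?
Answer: -63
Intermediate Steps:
g(l, H) = H*l
m = 102
g(-3, -13) - m = -13*(-3) - 1*102 = 39 - 102 = -63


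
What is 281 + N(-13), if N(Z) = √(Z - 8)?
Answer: 281 + I*√21 ≈ 281.0 + 4.5826*I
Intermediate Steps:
N(Z) = √(-8 + Z)
281 + N(-13) = 281 + √(-8 - 13) = 281 + √(-21) = 281 + I*√21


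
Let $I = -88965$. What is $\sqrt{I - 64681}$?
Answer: $i \sqrt{153646} \approx 391.98 i$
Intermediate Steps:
$\sqrt{I - 64681} = \sqrt{-88965 - 64681} = \sqrt{-153646} = i \sqrt{153646}$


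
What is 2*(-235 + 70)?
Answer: -330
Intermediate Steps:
2*(-235 + 70) = 2*(-165) = -330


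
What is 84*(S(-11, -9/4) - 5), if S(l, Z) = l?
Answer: -1344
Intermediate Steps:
84*(S(-11, -9/4) - 5) = 84*(-11 - 5) = 84*(-16) = -1344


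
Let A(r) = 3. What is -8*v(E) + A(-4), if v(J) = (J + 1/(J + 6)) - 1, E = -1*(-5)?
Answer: -327/11 ≈ -29.727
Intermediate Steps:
E = 5
v(J) = -1 + J + 1/(6 + J) (v(J) = (J + 1/(6 + J)) - 1 = -1 + J + 1/(6 + J))
-8*v(E) + A(-4) = -8*(-5 + 5**2 + 5*5)/(6 + 5) + 3 = -8*(-5 + 25 + 25)/11 + 3 = -8*45/11 + 3 = -360/11 + 3 = -327/11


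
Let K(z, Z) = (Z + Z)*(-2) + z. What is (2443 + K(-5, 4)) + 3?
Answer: 2425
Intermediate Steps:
K(z, Z) = z - 4*Z (K(z, Z) = (2*Z)*(-2) + z = -4*Z + z = z - 4*Z)
(2443 + K(-5, 4)) + 3 = (2443 + (-5 - 4*4)) + 3 = (2443 + (-5 - 16)) + 3 = (2443 - 21) + 3 = 2422 + 3 = 2425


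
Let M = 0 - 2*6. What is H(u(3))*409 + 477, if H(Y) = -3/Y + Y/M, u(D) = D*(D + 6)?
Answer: -17593/36 ≈ -488.69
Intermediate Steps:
M = -12 (M = 0 - 12 = -12)
u(D) = D*(6 + D)
H(Y) = -3/Y - Y/12 (H(Y) = -3/Y + Y/(-12) = -3/Y + Y*(-1/12) = -3/Y - Y/12)
H(u(3))*409 + 477 = (-3*1/(3*(6 + 3)) - (6 + 3)/4)*409 + 477 = (-3/(3*9) - 9/4)*409 + 477 = (-3/27 - 1/12*27)*409 + 477 = (-3*1/27 - 9/4)*409 + 477 = (-1/9 - 9/4)*409 + 477 = -85/36*409 + 477 = -34765/36 + 477 = -17593/36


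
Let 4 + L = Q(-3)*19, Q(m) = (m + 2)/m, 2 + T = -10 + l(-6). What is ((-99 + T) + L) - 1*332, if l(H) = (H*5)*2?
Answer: -1502/3 ≈ -500.67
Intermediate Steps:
l(H) = 10*H (l(H) = (5*H)*2 = 10*H)
T = -72 (T = -2 + (-10 + 10*(-6)) = -2 + (-10 - 60) = -2 - 70 = -72)
Q(m) = (2 + m)/m
L = 7/3 (L = -4 + ((2 - 3)/(-3))*19 = -4 - ⅓*(-1)*19 = -4 + (⅓)*19 = -4 + 19/3 = 7/3 ≈ 2.3333)
((-99 + T) + L) - 1*332 = ((-99 - 72) + 7/3) - 1*332 = (-171 + 7/3) - 332 = -506/3 - 332 = -1502/3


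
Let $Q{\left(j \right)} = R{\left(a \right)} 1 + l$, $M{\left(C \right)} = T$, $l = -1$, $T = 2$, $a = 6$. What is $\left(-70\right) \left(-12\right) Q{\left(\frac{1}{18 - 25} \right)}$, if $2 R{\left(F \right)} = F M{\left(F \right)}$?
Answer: $4200$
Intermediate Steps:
$M{\left(C \right)} = 2$
$R{\left(F \right)} = F$ ($R{\left(F \right)} = \frac{F 2}{2} = \frac{2 F}{2} = F$)
$Q{\left(j \right)} = 5$ ($Q{\left(j \right)} = 6 \cdot 1 - 1 = 6 - 1 = 5$)
$\left(-70\right) \left(-12\right) Q{\left(\frac{1}{18 - 25} \right)} = \left(-70\right) \left(-12\right) 5 = 840 \cdot 5 = 4200$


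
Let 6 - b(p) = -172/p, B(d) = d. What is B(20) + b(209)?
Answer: 5606/209 ≈ 26.823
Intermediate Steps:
b(p) = 6 + 172/p (b(p) = 6 - (-172)/p = 6 + 172/p)
B(20) + b(209) = 20 + (6 + 172/209) = 20 + 1426/209 = 5606/209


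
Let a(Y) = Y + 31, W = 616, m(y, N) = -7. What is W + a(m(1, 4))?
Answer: 640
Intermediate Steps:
a(Y) = 31 + Y
W + a(m(1, 4)) = 616 + (31 - 7) = 616 + 24 = 640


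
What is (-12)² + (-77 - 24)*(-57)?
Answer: 5901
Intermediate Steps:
(-12)² + (-77 - 24)*(-57) = 144 - 101*(-57) = 144 + 5757 = 5901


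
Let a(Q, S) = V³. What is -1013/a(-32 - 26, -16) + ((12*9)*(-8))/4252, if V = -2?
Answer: 1075091/8504 ≈ 126.42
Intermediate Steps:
a(Q, S) = -8 (a(Q, S) = (-2)³ = -8)
-1013/a(-32 - 26, -16) + ((12*9)*(-8))/4252 = -1013/(-8) + ((12*9)*(-8))/4252 = -1013*(-⅛) + (108*(-8))*(1/4252) = 1013/8 - 864*1/4252 = 1013/8 - 216/1063 = 1075091/8504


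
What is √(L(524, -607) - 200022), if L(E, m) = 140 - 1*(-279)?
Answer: I*√199603 ≈ 446.77*I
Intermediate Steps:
L(E, m) = 419 (L(E, m) = 140 + 279 = 419)
√(L(524, -607) - 200022) = √(419 - 200022) = √(-199603) = I*√199603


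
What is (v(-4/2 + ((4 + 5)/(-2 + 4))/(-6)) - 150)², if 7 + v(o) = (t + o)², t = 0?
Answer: 5716881/256 ≈ 22332.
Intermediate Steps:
v(o) = -7 + o² (v(o) = -7 + (0 + o)² = -7 + o²)
(v(-4/2 + ((4 + 5)/(-2 + 4))/(-6)) - 150)² = ((-7 + (-4/2 + ((4 + 5)/(-2 + 4))/(-6))²) - 150)² = ((-7 + (-4*½ + (9/2)*(-⅙))²) - 150)² = ((-7 + (-2 + (9*(½))*(-⅙))²) - 150)² = ((-7 + (-2 + (9/2)*(-⅙))²) - 150)² = ((-7 + (-2 - ¾)²) - 150)² = ((-7 + (-11/4)²) - 150)² = ((-7 + 121/16) - 150)² = (9/16 - 150)² = (-2391/16)² = 5716881/256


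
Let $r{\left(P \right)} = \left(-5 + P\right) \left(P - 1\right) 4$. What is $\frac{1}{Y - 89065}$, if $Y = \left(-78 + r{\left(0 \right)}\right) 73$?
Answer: $- \frac{1}{93299} \approx -1.0718 \cdot 10^{-5}$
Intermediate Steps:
$r{\left(P \right)} = \left(-5 + P\right) \left(-4 + 4 P\right)$ ($r{\left(P \right)} = \left(-5 + P\right) \left(-1 + P\right) 4 = \left(-5 + P\right) \left(-4 + 4 P\right)$)
$Y = -4234$ ($Y = \left(-78 + \left(20 - 0 + 4 \cdot 0^{2}\right)\right) 73 = \left(-78 + \left(20 + 0 + 4 \cdot 0\right)\right) 73 = \left(-78 + \left(20 + 0 + 0\right)\right) 73 = \left(-78 + 20\right) 73 = \left(-58\right) 73 = -4234$)
$\frac{1}{Y - 89065} = \frac{1}{-4234 - 89065} = \frac{1}{-93299} = - \frac{1}{93299}$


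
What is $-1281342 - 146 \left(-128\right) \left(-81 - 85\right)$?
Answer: $-4383550$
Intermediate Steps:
$-1281342 - 146 \left(-128\right) \left(-81 - 85\right) = -1281342 - - 18688 \left(-81 - 85\right) = -1281342 - \left(-18688\right) \left(-166\right) = -1281342 - 3102208 = -4383550$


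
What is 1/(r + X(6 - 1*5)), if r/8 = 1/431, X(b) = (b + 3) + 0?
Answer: 431/1732 ≈ 0.24885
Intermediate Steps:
X(b) = 3 + b (X(b) = (3 + b) + 0 = 3 + b)
r = 8/431 ≈ 0.018561
1/(r + X(6 - 1*5)) = 1/(8/431 + (3 + (6 - 1*5))) = 1/(8/431 + (3 + (6 - 5))) = 1/(8/431 + (3 + 1)) = 1/(8/431 + 4) = 1/(1732/431) = 431/1732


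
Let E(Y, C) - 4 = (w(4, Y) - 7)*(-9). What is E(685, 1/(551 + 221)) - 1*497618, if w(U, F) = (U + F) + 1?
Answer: -503761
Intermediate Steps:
w(U, F) = 1 + F + U (w(U, F) = (F + U) + 1 = 1 + F + U)
E(Y, C) = 22 - 9*Y (E(Y, C) = 4 + ((1 + Y + 4) - 7)*(-9) = 4 + ((5 + Y) - 7)*(-9) = 4 + (-2 + Y)*(-9) = 4 + (18 - 9*Y) = 22 - 9*Y)
E(685, 1/(551 + 221)) - 1*497618 = (22 - 9*685) - 1*497618 = (22 - 6165) - 497618 = -6143 - 497618 = -503761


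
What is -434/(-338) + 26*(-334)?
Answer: -1467379/169 ≈ -8682.7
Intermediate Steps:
-434/(-338) + 26*(-334) = -434*(-1/338) - 8684 = 217/169 - 8684 = -1467379/169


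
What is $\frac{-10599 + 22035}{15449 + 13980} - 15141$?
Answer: $- \frac{445573053}{29429} \approx -15141.0$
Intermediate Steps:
$\frac{-10599 + 22035}{15449 + 13980} - 15141 = \frac{11436}{29429} - 15141 = - \frac{445573053}{29429}$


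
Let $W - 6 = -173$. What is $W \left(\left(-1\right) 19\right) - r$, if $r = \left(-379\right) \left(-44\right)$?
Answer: $-13503$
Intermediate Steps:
$r = 16676$
$W = -167$ ($W = 6 - 173 = -167$)
$W \left(\left(-1\right) 19\right) - r = - 167 \left(\left(-1\right) 19\right) - 16676 = \left(-167\right) \left(-19\right) - 16676 = 3173 - 16676 = -13503$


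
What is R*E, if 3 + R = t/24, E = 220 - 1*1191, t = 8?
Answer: 7768/3 ≈ 2589.3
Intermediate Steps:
E = -971 (E = 220 - 1191 = -971)
R = -8/3 (R = -3 + 8/24 = -3 + 8*(1/24) = -3 + ⅓ = -8/3 ≈ -2.6667)
R*E = -8/3*(-971) = 7768/3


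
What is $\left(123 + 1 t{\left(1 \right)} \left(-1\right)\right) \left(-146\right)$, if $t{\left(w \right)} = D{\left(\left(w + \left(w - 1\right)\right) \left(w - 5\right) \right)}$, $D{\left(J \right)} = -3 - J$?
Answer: $-17812$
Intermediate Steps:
$t{\left(w \right)} = -3 - \left(-1 + 2 w\right) \left(-5 + w\right)$ ($t{\left(w \right)} = -3 - \left(w + \left(w - 1\right)\right) \left(w - 5\right) = -3 - \left(w + \left(-1 + w\right)\right) \left(-5 + w\right) = -3 - \left(-1 + 2 w\right) \left(-5 + w\right)$)
$\left(123 + 1 t{\left(1 \right)} \left(-1\right)\right) \left(-146\right) = \left(123 + 1 \left(-8 - 2 \cdot 1^{2} + 11 \cdot 1\right) \left(-1\right)\right) \left(-146\right) = \left(123 + 1 \left(-8 - 2 + 11\right) \left(-1\right)\right) \left(-146\right) = \left(123 + 1 \cdot 1 \left(-1\right)\right) \left(-146\right) = \left(123 + 1 \left(-1\right)\right) \left(-146\right) = \left(123 - 1\right) \left(-146\right) = 122 \left(-146\right) = -17812$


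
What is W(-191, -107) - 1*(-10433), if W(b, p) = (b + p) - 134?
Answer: 10001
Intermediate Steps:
W(b, p) = -134 + b + p
W(-191, -107) - 1*(-10433) = (-134 - 191 - 107) - 1*(-10433) = -432 + 10433 = 10001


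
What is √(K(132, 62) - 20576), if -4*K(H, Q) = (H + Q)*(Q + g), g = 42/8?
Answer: 3*I*√42378/4 ≈ 154.39*I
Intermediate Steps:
g = 21/4 (g = 42*(⅛) = 21/4 ≈ 5.2500)
K(H, Q) = -(21/4 + Q)*(H + Q)/4 (K(H, Q) = -(H + Q)*(Q + 21/4)/4 = -(H + Q)*(21/4 + Q)/4 = -(21/4 + Q)*(H + Q)/4)
√(K(132, 62) - 20576) = √((-21/16*132 - 21/16*62 - ¼*62² - ¼*132*62) - 20576) = √((-693/4 - 651/8 - ¼*3844 - 2046) - 20576) = √((-693/4 - 651/8 - 961 - 2046) - 20576) = √(-26093/8 - 20576) = √(-190701/8) = 3*I*√42378/4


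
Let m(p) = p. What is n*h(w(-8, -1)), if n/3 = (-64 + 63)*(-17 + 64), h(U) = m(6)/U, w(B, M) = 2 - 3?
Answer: 846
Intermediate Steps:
w(B, M) = -1
h(U) = 6/U
n = -141 (n = 3*((-64 + 63)*(-17 + 64)) = 3*(-1*47) = 3*(-47) = -141)
n*h(w(-8, -1)) = -846/(-1) = -846*(-1) = -141*(-6) = 846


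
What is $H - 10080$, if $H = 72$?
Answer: $-10008$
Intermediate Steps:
$H - 10080 = 72 - 10080 = -10008$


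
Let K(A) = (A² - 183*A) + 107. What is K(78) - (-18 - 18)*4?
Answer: -7939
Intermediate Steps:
K(A) = 107 + A² - 183*A
K(78) - (-18 - 18)*4 = (107 + 78² - 183*78) - (-18 - 18)*4 = (107 + 6084 - 14274) - (-36)*4 = -8083 - 1*(-144) = -8083 + 144 = -7939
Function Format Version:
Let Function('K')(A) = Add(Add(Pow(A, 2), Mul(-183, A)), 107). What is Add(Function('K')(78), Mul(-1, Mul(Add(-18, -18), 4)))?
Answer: -7939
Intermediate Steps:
Function('K')(A) = Add(107, Pow(A, 2), Mul(-183, A))
Add(Function('K')(78), Mul(-1, Mul(Add(-18, -18), 4))) = Add(Add(107, Pow(78, 2), Mul(-183, 78)), Mul(-1, Mul(Add(-18, -18), 4))) = Add(Add(107, 6084, -14274), Mul(-1, Mul(-36, 4))) = Add(-8083, Mul(-1, -144)) = Add(-8083, 144) = -7939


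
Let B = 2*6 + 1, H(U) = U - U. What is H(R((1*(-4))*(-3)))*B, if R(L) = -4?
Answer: 0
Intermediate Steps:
H(U) = 0
B = 13 (B = 12 + 1 = 13)
H(R((1*(-4))*(-3)))*B = 0*13 = 0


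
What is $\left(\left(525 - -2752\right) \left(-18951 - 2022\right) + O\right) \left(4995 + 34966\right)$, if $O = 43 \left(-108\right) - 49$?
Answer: $-2746647964654$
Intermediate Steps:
$O = -4693$ ($O = -4644 - 49 = -4693$)
$\left(\left(525 - -2752\right) \left(-18951 - 2022\right) + O\right) \left(4995 + 34966\right) = \left(\left(525 - -2752\right) \left(-18951 - 2022\right) - 4693\right) \left(4995 + 34966\right) = \left(\left(525 + 2752\right) \left(-20973\right) - 4693\right) 39961 = \left(3277 \left(-20973\right) - 4693\right) 39961 = \left(-68728521 - 4693\right) 39961 = \left(-68733214\right) 39961 = -2746647964654$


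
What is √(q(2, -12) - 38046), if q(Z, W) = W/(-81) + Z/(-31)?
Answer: 4*I*√185095761/279 ≈ 195.05*I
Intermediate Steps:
q(Z, W) = -Z/31 - W/81 (q(Z, W) = W*(-1/81) + Z*(-1/31) = -W/81 - Z/31 = -Z/31 - W/81)
√(q(2, -12) - 38046) = √((-1/31*2 - 1/81*(-12)) - 38046) = √((-2/31 + 4/27) - 38046) = √(70/837 - 38046) = √(-31844432/837) = 4*I*√185095761/279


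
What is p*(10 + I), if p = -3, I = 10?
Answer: -60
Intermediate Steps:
p*(10 + I) = -3*(10 + 10) = -3*20 = -60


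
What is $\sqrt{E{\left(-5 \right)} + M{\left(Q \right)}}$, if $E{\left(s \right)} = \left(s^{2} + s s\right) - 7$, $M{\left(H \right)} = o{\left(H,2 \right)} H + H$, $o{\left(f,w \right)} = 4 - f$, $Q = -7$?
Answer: $i \sqrt{41} \approx 6.4031 i$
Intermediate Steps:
$M{\left(H \right)} = H + H \left(4 - H\right)$ ($M{\left(H \right)} = \left(4 - H\right) H + H = H \left(4 - H\right) + H = H + H \left(4 - H\right)$)
$E{\left(s \right)} = -7 + 2 s^{2}$ ($E{\left(s \right)} = \left(s^{2} + s^{2}\right) - 7 = 2 s^{2} - 7 = -7 + 2 s^{2}$)
$\sqrt{E{\left(-5 \right)} + M{\left(Q \right)}} = \sqrt{\left(-7 + 2 \left(-5\right)^{2}\right) - 7 \left(5 - -7\right)} = \sqrt{\left(-7 + 2 \cdot 25\right) - 7 \left(5 + 7\right)} = \sqrt{\left(-7 + 50\right) - 84} = \sqrt{43 - 84} = \sqrt{-41} = i \sqrt{41}$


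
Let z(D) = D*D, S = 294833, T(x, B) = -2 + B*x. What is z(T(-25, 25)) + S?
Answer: 687962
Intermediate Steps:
z(D) = D²
z(T(-25, 25)) + S = (-2 + 25*(-25))² + 294833 = (-2 - 625)² + 294833 = (-627)² + 294833 = 393129 + 294833 = 687962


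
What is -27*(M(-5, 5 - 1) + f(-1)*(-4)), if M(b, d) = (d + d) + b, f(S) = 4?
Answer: 351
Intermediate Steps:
M(b, d) = b + 2*d (M(b, d) = 2*d + b = b + 2*d)
-27*(M(-5, 5 - 1) + f(-1)*(-4)) = -27*((-5 + 2*(5 - 1)) + 4*(-4)) = -27*((-5 + 2*4) - 16) = -27*((-5 + 8) - 16) = -27*(3 - 16) = -27*(-13) = 351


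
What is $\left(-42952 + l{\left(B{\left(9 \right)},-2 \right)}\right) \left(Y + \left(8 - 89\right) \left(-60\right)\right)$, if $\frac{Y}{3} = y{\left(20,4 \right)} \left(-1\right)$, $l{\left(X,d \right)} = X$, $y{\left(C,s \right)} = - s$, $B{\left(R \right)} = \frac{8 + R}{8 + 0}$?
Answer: $-209251791$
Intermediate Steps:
$B{\left(R \right)} = 1 + \frac{R}{8}$ ($B{\left(R \right)} = \frac{8 + R}{8} = \left(8 + R\right) \frac{1}{8} = 1 + \frac{R}{8}$)
$Y = 12$ ($Y = 3 \left(-1\right) 4 \left(-1\right) = 3 \left(\left(-4\right) \left(-1\right)\right) = 3 \cdot 4 = 12$)
$\left(-42952 + l{\left(B{\left(9 \right)},-2 \right)}\right) \left(Y + \left(8 - 89\right) \left(-60\right)\right) = \left(-42952 + \left(1 + \frac{1}{8} \cdot 9\right)\right) \left(12 + \left(8 - 89\right) \left(-60\right)\right) = \left(-42952 + \left(1 + \frac{9}{8}\right)\right) \left(12 - -4860\right) = \left(-42952 + \frac{17}{8}\right) \left(12 + 4860\right) = \left(- \frac{343599}{8}\right) 4872 = -209251791$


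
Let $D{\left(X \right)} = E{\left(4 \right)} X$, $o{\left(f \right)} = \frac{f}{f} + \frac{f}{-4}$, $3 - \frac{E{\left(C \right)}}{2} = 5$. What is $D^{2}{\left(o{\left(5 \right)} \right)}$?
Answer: $1$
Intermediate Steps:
$E{\left(C \right)} = -4$ ($E{\left(C \right)} = 6 - 10 = -4$)
$o{\left(f \right)} = 1 - \frac{f}{4}$ ($o{\left(f \right)} = 1 + f \left(- \frac{1}{4}\right) = 1 - \frac{f}{4}$)
$D{\left(X \right)} = - 4 X$
$D^{2}{\left(o{\left(5 \right)} \right)} = \left(- 4 \left(1 - \frac{5}{4}\right)\right)^{2} = \left(\left(-4\right) \left(- \frac{1}{4}\right)\right)^{2} = 1^{2} = 1$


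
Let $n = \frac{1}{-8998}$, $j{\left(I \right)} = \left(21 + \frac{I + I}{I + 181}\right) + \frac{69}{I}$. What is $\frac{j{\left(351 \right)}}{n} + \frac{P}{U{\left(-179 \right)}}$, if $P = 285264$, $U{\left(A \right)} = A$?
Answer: $- \frac{568765267891}{2785419} \approx -2.0419 \cdot 10^{5}$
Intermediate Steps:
$j{\left(I \right)} = 21 + \frac{69}{I} + \frac{2 I}{181 + I}$ ($j{\left(I \right)} = \left(21 + \frac{2 I}{181 + I}\right) + \frac{69}{I} = 21 + \frac{69}{I} + \frac{2 I}{181 + I}$)
$n = - \frac{1}{8998} \approx -0.00011114$
$\frac{j{\left(351 \right)}}{n} + \frac{P}{U{\left(-179 \right)}} = \frac{\frac{1}{351} \frac{1}{181 + 351} \left(12489 + 23 \cdot 351^{2} + 3870 \cdot 351\right)}{- \frac{1}{8998}} + \frac{285264}{-179} = \frac{12489 + 23 \cdot 123201 + 1358370}{351 \cdot 532} \left(-8998\right) + 285264 \left(- \frac{1}{179}\right) = \frac{1}{351} \cdot \frac{1}{532} \left(12489 + 2833623 + 1358370\right) \left(-8998\right) - \frac{285264}{179} = \frac{1}{351} \cdot \frac{1}{532} \cdot 4204482 \left(-8998\right) - \frac{285264}{179} = \frac{700747}{31122} \left(-8998\right) - \frac{285264}{179} = - \frac{3152660753}{15561} - \frac{285264}{179} = - \frac{568765267891}{2785419}$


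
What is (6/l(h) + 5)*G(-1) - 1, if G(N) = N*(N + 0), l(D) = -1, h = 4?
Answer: -2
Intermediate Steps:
G(N) = N² (G(N) = N*N = N²)
(6/l(h) + 5)*G(-1) - 1 = (6/(-1) + 5)*(-1)² - 1 = (6*(-1) + 5)*1 - 1 = (-6 + 5)*1 - 1 = -1*1 - 1 = -1 - 1 = -2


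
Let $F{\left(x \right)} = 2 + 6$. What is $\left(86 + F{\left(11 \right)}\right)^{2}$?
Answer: $8836$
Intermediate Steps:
$F{\left(x \right)} = 8$
$\left(86 + F{\left(11 \right)}\right)^{2} = \left(86 + 8\right)^{2} = 94^{2} = 8836$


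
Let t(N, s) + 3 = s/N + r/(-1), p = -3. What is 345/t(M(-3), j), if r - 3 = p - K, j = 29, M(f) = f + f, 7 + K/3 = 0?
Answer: -2070/173 ≈ -11.965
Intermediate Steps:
K = -21 (K = -21 + 3*0 = -21 + 0 = -21)
M(f) = 2*f
r = 21 (r = 3 + (-3 - 1*(-21)) = 3 + (-3 + 21) = 3 + 18 = 21)
t(N, s) = -24 + s/N (t(N, s) = -3 + (s/N + 21/(-1)) = -3 + (s/N + 21*(-1)) = -3 + (s/N - 21) = -3 + (-21 + s/N) = -24 + s/N)
345/t(M(-3), j) = 345/(-24 + 29/((2*(-3)))) = 345/(-24 + 29/(-6)) = 345/(-24 + 29*(-⅙)) = 345/(-24 - 29/6) = 345/(-173/6) = 345*(-6/173) = -2070/173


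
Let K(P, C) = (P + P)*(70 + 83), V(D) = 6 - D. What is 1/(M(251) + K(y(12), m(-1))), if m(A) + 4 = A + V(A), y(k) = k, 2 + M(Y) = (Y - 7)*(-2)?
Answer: 1/3182 ≈ 0.00031427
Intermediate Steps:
M(Y) = 12 - 2*Y (M(Y) = -2 + (Y - 7)*(-2) = -2 + (-7 + Y)*(-2) = -2 + (14 - 2*Y) = 12 - 2*Y)
m(A) = 2 (m(A) = -4 + (A + (6 - A)) = -4 + 6 = 2)
K(P, C) = 306*P (K(P, C) = (2*P)*153 = 306*P)
1/(M(251) + K(y(12), m(-1))) = 1/((12 - 2*251) + 306*12) = 1/((12 - 502) + 3672) = 1/(-490 + 3672) = 1/3182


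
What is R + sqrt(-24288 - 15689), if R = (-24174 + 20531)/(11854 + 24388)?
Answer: -3643/36242 + I*sqrt(39977) ≈ -0.10052 + 199.94*I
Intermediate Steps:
R = -3643/36242 ≈ -0.10052
R + sqrt(-24288 - 15689) = -3643/36242 + sqrt(-24288 - 15689) = -3643/36242 + sqrt(-39977) = -3643/36242 + I*sqrt(39977)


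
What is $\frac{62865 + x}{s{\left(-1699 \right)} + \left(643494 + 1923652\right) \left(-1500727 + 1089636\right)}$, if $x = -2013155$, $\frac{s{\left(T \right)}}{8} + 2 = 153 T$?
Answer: $\frac{975145}{527666347939} \approx 1.848 \cdot 10^{-6}$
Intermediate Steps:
$s{\left(T \right)} = -16 + 1224 T$ ($s{\left(T \right)} = -16 + 8 \cdot 153 T = -16 + 1224 T$)
$\frac{62865 + x}{s{\left(-1699 \right)} + \left(643494 + 1923652\right) \left(-1500727 + 1089636\right)} = \frac{62865 - 2013155}{\left(-16 + 1224 \left(-1699\right)\right) + \left(643494 + 1923652\right) \left(-1500727 + 1089636\right)} = - \frac{1950290}{\left(-16 - 2079576\right) + 2567146 \left(-411091\right)} = - \frac{1950290}{-2079592 - 1055330616286} = - \frac{1950290}{-1055332695878} = \left(-1950290\right) \left(- \frac{1}{1055332695878}\right) = \frac{975145}{527666347939}$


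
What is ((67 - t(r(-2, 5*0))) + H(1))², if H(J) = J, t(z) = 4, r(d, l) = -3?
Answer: 4096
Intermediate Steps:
((67 - t(r(-2, 5*0))) + H(1))² = ((67 - 1*4) + 1)² = ((67 - 4) + 1)² = (63 + 1)² = 64² = 4096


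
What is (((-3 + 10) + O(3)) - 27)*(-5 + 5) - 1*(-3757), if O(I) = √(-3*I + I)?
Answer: 3757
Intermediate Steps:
O(I) = √2*√(-I) (O(I) = √(-2*I) = √2*√(-I))
(((-3 + 10) + O(3)) - 27)*(-5 + 5) - 1*(-3757) = (((-3 + 10) + √2*√(-1*3)) - 27)*(-5 + 5) - 1*(-3757) = ((7 + √2*√(-3)) - 27)*0 + 3757 = ((7 + √2*(I*√3)) - 27)*0 + 3757 = ((7 + I*√6) - 27)*0 + 3757 = (-20 + I*√6)*0 + 3757 = 0 + 3757 = 3757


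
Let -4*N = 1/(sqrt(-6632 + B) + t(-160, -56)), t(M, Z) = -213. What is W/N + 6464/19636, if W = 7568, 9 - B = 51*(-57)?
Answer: 31652919440/4909 - 60544*I*sqrt(929) ≈ 6.4479e+6 - 1.8454e+6*I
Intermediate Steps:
B = 2916 (B = 9 - 51*(-57) = 9 - 1*(-2907) = 9 + 2907 = 2916)
N = -1/(4*(-213 + 2*I*sqrt(929))) (N = -1/(4*(sqrt(-6632 + 2916) - 213)) = -1/(4*(sqrt(-3716) - 213)) = -1/(4*(2*I*sqrt(929) - 213)) = -1/(4*(-213 + 2*I*sqrt(929))) ≈ 0.0010849 + 0.00031048*I)
W/N + 6464/19636 = 7568/(213/196340 + I*sqrt(929)/98170) + 6464/19636 = 7568/(213/196340 + I*sqrt(929)/98170) + 6464*(1/19636) = 7568/(213/196340 + I*sqrt(929)/98170) + 1616/4909 = 1616/4909 + 7568/(213/196340 + I*sqrt(929)/98170)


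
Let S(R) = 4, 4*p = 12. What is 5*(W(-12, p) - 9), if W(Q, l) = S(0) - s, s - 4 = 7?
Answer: -80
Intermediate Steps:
p = 3 (p = (¼)*12 = 3)
s = 11 (s = 4 + 7 = 11)
W(Q, l) = -7 (W(Q, l) = 4 - 1*11 = 4 - 11 = -7)
5*(W(-12, p) - 9) = 5*(-7 - 9) = 5*(-16) = -80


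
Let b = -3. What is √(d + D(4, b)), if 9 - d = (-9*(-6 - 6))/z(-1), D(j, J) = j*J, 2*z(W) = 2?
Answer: I*√111 ≈ 10.536*I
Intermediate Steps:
z(W) = 1 (z(W) = (½)*2 = 1)
D(j, J) = J*j
d = -99 (d = 9 - (-9*(-6 - 6))/1 = 9 - (-9*(-12)) = 9 - 108 = -99)
√(d + D(4, b)) = √(-99 - 3*4) = √(-99 - 12) = √(-111) = I*√111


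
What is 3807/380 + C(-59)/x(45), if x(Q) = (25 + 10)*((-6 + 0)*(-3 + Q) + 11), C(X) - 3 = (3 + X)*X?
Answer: 6171077/641060 ≈ 9.6264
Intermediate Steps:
C(X) = 3 + X*(3 + X) (C(X) = 3 + (3 + X)*X = 3 + X*(3 + X))
x(Q) = 1015 - 210*Q (x(Q) = 35*(-6*(-3 + Q) + 11) = 35*((18 - 6*Q) + 11) = 35*(29 - 6*Q) = 1015 - 210*Q)
3807/380 + C(-59)/x(45) = 3807/380 + (3 + (-59)² + 3*(-59))/(1015 - 210*45) = 3807*(1/380) + (3 + 3481 - 177)/(1015 - 9450) = 3807/380 + 3307/(-8435) = 3807/380 + 3307*(-1/8435) = 3807/380 - 3307/8435 = 6171077/641060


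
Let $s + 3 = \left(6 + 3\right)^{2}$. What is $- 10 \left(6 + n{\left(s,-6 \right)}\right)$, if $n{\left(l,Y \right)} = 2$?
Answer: $-80$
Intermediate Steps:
$s = 78$ ($s = -3 + \left(6 + 3\right)^{2} = -3 + 9^{2} = -3 + 81 = 78$)
$- 10 \left(6 + n{\left(s,-6 \right)}\right) = - 10 \left(6 + 2\right) = \left(-10\right) 8 = -80$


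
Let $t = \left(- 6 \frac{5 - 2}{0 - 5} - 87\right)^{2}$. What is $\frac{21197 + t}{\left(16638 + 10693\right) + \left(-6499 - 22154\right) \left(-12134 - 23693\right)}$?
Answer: $\frac{351907}{12832229525} \approx 2.7424 \cdot 10^{-5}$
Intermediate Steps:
$t = \frac{173889}{25}$ ($t = \left(- 6 \frac{3}{-5} - 87\right)^{2} = \left(- 6 \cdot 3 \left(- \frac{1}{5}\right) - 87\right)^{2} = \left(\left(-6\right) \left(- \frac{3}{5}\right) - 87\right)^{2} = \left(\frac{18}{5} - 87\right)^{2} = \left(- \frac{417}{5}\right)^{2} = \frac{173889}{25} \approx 6955.6$)
$\frac{21197 + t}{\left(16638 + 10693\right) + \left(-6499 - 22154\right) \left(-12134 - 23693\right)} = \frac{21197 + \frac{173889}{25}}{\left(16638 + 10693\right) + \left(-6499 - 22154\right) \left(-12134 - 23693\right)} = \frac{703814}{25 \left(27331 - -1026551031\right)} = \frac{703814}{25 \left(27331 + 1026551031\right)} = \frac{703814}{25 \cdot 1026578362} = \frac{703814}{25} \cdot \frac{1}{1026578362} = \frac{351907}{12832229525}$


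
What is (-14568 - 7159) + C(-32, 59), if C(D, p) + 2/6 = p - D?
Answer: -64909/3 ≈ -21636.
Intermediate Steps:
C(D, p) = -⅓ + p - D (C(D, p) = -⅓ + (p - D) = -⅓ + p - D)
(-14568 - 7159) + C(-32, 59) = (-14568 - 7159) + (-⅓ + 59 - 1*(-32)) = -21727 + (-⅓ + 59 + 32) = -21727 + 272/3 = -64909/3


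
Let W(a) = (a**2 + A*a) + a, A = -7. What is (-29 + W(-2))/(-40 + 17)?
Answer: 13/23 ≈ 0.56522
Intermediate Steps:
W(a) = a**2 - 6*a (W(a) = (a**2 - 7*a) + a = a**2 - 6*a)
(-29 + W(-2))/(-40 + 17) = (-29 - 2*(-6 - 2))/(-40 + 17) = (-29 - 2*(-8))/(-23) = -(-29 + 16)/23 = -1/23*(-13) = 13/23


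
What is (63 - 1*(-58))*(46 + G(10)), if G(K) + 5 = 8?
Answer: 5929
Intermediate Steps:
G(K) = 3 (G(K) = -5 + 8 = 3)
(63 - 1*(-58))*(46 + G(10)) = (63 - 1*(-58))*(46 + 3) = (63 + 58)*49 = 121*49 = 5929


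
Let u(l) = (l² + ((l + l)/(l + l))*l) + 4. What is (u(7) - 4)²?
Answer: 3136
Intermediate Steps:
u(l) = 4 + l + l² (u(l) = (l² + ((2*l)/((2*l)))*l) + 4 = (l² + ((2*l)*(1/(2*l)))*l) + 4 = (l² + 1*l) + 4 = (l² + l) + 4 = (l + l²) + 4 = 4 + l + l²)
(u(7) - 4)² = ((4 + 7 + 7²) - 4)² = ((4 + 7 + 49) - 4)² = (60 - 4)² = 56² = 3136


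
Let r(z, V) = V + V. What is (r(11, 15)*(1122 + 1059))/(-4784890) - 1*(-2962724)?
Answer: 1417630837493/478489 ≈ 2.9627e+6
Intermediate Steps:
r(z, V) = 2*V
(r(11, 15)*(1122 + 1059))/(-4784890) - 1*(-2962724) = ((2*15)*(1122 + 1059))/(-4784890) - 1*(-2962724) = (30*2181)*(-1/4784890) + 2962724 = 65430*(-1/4784890) + 2962724 = -6543/478489 + 2962724 = 1417630837493/478489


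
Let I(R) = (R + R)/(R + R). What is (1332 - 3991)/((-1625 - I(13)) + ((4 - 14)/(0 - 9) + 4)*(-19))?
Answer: 23931/15508 ≈ 1.5431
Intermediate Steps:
I(R) = 1 (I(R) = (2*R)/((2*R)) = (2*R)*(1/(2*R)) = 1)
(1332 - 3991)/((-1625 - I(13)) + ((4 - 14)/(0 - 9) + 4)*(-19)) = (1332 - 3991)/((-1625 - 1*1) + ((4 - 14)/(0 - 9) + 4)*(-19)) = -2659/((-1625 - 1) + (-10/(-9) + 4)*(-19)) = -2659/(-1626 + (-10*(-⅑) + 4)*(-19)) = -2659/(-1626 + (10/9 + 4)*(-19)) = -2659/(-1626 + (46/9)*(-19)) = -2659/(-1626 - 874/9) = -2659/(-15508/9) = -2659*(-9/15508) = 23931/15508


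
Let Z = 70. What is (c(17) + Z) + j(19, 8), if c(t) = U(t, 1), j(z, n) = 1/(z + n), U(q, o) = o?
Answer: 1918/27 ≈ 71.037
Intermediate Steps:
j(z, n) = 1/(n + z)
c(t) = 1
(c(17) + Z) + j(19, 8) = (1 + 70) + 1/(8 + 19) = 71 + 1/27 = 1918/27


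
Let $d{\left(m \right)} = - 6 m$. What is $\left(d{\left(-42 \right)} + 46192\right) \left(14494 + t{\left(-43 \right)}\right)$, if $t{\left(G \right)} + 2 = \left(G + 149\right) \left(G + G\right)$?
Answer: $249682944$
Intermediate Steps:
$t{\left(G \right)} = -2 + 2 G \left(149 + G\right)$ ($t{\left(G \right)} = -2 + \left(G + 149\right) \left(G + G\right) = -2 + \left(149 + G\right) 2 G = -2 + 2 G \left(149 + G\right)$)
$\left(d{\left(-42 \right)} + 46192\right) \left(14494 + t{\left(-43 \right)}\right) = \left(\left(-6\right) \left(-42\right) + 46192\right) \left(14494 + \left(-2 + 2 \left(-43\right)^{2} + 298 \left(-43\right)\right)\right) = \left(252 + 46192\right) \left(14494 - 9118\right) = 46444 \left(14494 - 9118\right) = 46444 \cdot 5376 = 249682944$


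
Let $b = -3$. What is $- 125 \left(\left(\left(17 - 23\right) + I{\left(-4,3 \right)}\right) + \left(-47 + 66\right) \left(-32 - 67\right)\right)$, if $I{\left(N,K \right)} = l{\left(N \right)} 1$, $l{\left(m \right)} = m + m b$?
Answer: $234875$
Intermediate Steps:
$l{\left(m \right)} = - 2 m$ ($l{\left(m \right)} = m + m \left(-3\right) = m - 3 m = - 2 m$)
$I{\left(N,K \right)} = - 2 N$ ($I{\left(N,K \right)} = - 2 N 1 = - 2 N$)
$- 125 \left(\left(\left(17 - 23\right) + I{\left(-4,3 \right)}\right) + \left(-47 + 66\right) \left(-32 - 67\right)\right) = - 125 \left(\left(\left(17 - 23\right) - -8\right) + \left(-47 + 66\right) \left(-32 - 67\right)\right) = - 125 \left(\left(-6 + 8\right) + 19 \left(-99\right)\right) = - 125 \left(2 - 1881\right) = \left(-125\right) \left(-1879\right) = 234875$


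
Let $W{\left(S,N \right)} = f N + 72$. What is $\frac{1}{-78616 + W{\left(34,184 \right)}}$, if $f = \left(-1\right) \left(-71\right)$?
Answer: $- \frac{1}{65480} \approx -1.5272 \cdot 10^{-5}$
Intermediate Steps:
$f = 71$
$W{\left(S,N \right)} = 72 + 71 N$ ($W{\left(S,N \right)} = 71 N + 72 = 72 + 71 N$)
$\frac{1}{-78616 + W{\left(34,184 \right)}} = \frac{1}{-78616 + \left(72 + 71 \cdot 184\right)} = \frac{1}{-78616 + \left(72 + 13064\right)} = \frac{1}{-78616 + 13136} = \frac{1}{-65480} = - \frac{1}{65480}$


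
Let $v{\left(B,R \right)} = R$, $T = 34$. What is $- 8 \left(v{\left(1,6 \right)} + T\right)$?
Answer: $-320$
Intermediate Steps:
$- 8 \left(v{\left(1,6 \right)} + T\right) = - 8 \left(6 + 34\right) = \left(-8\right) 40 = -320$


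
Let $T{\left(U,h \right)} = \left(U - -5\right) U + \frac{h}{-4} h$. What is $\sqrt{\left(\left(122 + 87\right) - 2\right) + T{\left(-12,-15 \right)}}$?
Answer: $\frac{\sqrt{939}}{2} \approx 15.322$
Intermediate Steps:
$T{\left(U,h \right)} = - \frac{h^{2}}{4} + U \left(5 + U\right)$ ($T{\left(U,h \right)} = \left(U + 5\right) U + h \left(- \frac{1}{4}\right) h = \left(5 + U\right) U + - \frac{h}{4} h = U \left(5 + U\right) - \frac{h^{2}}{4} = - \frac{h^{2}}{4} + U \left(5 + U\right)$)
$\sqrt{\left(\left(122 + 87\right) - 2\right) + T{\left(-12,-15 \right)}} = \sqrt{\left(\left(122 + 87\right) - 2\right) + \left(\left(-12\right)^{2} + 5 \left(-12\right) - \frac{\left(-15\right)^{2}}{4}\right)} = \sqrt{\left(209 - 2\right) - - \frac{111}{4}} = \sqrt{207 - - \frac{111}{4}} = \sqrt{207 + \frac{111}{4}} = \sqrt{\frac{939}{4}} = \frac{\sqrt{939}}{2}$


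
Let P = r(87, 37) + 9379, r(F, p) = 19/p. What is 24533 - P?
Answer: 560679/37 ≈ 15153.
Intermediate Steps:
P = 347042/37 (P = 19/37 + 9379 = 347042/37 ≈ 9379.5)
24533 - P = 24533 - 1*347042/37 = 24533 - 347042/37 = 560679/37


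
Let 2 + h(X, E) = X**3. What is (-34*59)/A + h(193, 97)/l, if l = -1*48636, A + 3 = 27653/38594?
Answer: 3131813686609/4286242044 ≈ 730.67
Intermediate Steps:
h(X, E) = -2 + X**3
A = -88129/38594 (A = -3 + 27653/38594 = -88129/38594 ≈ -2.2835)
l = -48636
(-34*59)/A + h(193, 97)/l = (-34*59)/(-88129/38594) + (-2 + 193**3)/(-48636) = -2006*(-38594/88129) + (-2 + 7189057)*(-1/48636) = 77419564/88129 + 7189055*(-1/48636) = 77419564/88129 - 7189055/48636 = 3131813686609/4286242044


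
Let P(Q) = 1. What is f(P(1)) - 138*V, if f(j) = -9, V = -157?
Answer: 21657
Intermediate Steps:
f(P(1)) - 138*V = -9 - 138*(-157) = -9 + 21666 = 21657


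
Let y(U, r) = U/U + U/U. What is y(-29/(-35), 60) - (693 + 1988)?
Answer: -2679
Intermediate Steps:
y(U, r) = 2 (y(U, r) = 1 + 1 = 2)
y(-29/(-35), 60) - (693 + 1988) = 2 - (693 + 1988) = 2 - 1*2681 = 2 - 2681 = -2679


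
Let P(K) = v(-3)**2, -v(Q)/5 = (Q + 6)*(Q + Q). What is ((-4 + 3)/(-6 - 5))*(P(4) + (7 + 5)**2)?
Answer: 8244/11 ≈ 749.45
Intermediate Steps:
v(Q) = -10*Q*(6 + Q) (v(Q) = -5*(Q + 6)*(Q + Q) = -5*(6 + Q)*2*Q = -10*Q*(6 + Q))
P(K) = 8100 (P(K) = (-10*(-3)*(6 - 3))**2 = (-10*(-3)*3)**2 = 90**2 = 8100)
((-4 + 3)/(-6 - 5))*(P(4) + (7 + 5)**2) = ((-4 + 3)/(-6 - 5))*(8100 + (7 + 5)**2) = (-1/(-11))*(8100 + 12**2) = (-1*(-1/11))*(8100 + 144) = (1/11)*8244 = 8244/11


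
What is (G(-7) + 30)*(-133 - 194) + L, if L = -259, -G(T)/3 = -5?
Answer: -14974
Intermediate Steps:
G(T) = 15 (G(T) = -3*(-5) = 15)
(G(-7) + 30)*(-133 - 194) + L = (15 + 30)*(-133 - 194) - 259 = 45*(-327) - 259 = -14715 - 259 = -14974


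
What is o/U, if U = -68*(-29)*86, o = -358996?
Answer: -89749/42398 ≈ -2.1168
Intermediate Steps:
U = 169592 (U = 1972*86 = 169592)
o/U = -358996/169592 = -358996*1/169592 = -89749/42398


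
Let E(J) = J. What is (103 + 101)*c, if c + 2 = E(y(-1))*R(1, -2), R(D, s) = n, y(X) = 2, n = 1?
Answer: 0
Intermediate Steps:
R(D, s) = 1
c = 0 (c = -2 + 2*1 = -2 + 2 = 0)
(103 + 101)*c = (103 + 101)*0 = 204*0 = 0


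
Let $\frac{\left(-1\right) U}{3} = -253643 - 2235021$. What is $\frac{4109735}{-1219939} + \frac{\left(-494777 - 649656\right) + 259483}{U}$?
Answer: $- \frac{2268773832155}{650575343892} \approx -3.4873$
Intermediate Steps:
$U = 7465992$ ($U = - 3 \left(-253643 - 2235021\right) = \left(-3\right) \left(-2488664\right) = 7465992$)
$\frac{4109735}{-1219939} + \frac{\left(-494777 - 649656\right) + 259483}{U} = \frac{4109735}{-1219939} + \frac{\left(-494777 - 649656\right) + 259483}{7465992} = 4109735 \left(- \frac{1}{1219939}\right) + \left(-1144433 + 259483\right) \frac{1}{7465992} = - \frac{587105}{174277} - \frac{442475}{3732996} = - \frac{2268773832155}{650575343892}$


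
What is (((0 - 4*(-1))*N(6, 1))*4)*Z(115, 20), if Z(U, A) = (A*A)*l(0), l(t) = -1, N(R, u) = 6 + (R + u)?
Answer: -83200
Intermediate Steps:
N(R, u) = 6 + R + u
Z(U, A) = -A² (Z(U, A) = (A*A)*(-1) = A²*(-1) = -A²)
(((0 - 4*(-1))*N(6, 1))*4)*Z(115, 20) = (((0 - 4*(-1))*(6 + 6 + 1))*4)*(-1*20²) = (((0 - 1*(-4))*13)*4)*(-1*400) = (((0 + 4)*13)*4)*(-400) = ((4*13)*4)*(-400) = (52*4)*(-400) = 208*(-400) = -83200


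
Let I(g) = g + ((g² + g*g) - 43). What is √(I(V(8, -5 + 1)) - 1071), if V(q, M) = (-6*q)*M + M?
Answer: √69762 ≈ 264.13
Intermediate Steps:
V(q, M) = M - 6*M*q (V(q, M) = -6*M*q + M = M - 6*M*q)
I(g) = -43 + g + 2*g² (I(g) = g + ((g² + g²) - 43) = g + (2*g² - 43) = g + (-43 + 2*g²) = -43 + g + 2*g²)
√(I(V(8, -5 + 1)) - 1071) = √((-43 + (-5 + 1)*(1 - 6*8) + 2*((-5 + 1)*(1 - 6*8))²) - 1071) = √((-43 - 4*(1 - 48) + 2*(-4*(1 - 48))²) - 1071) = √((-43 - 4*(-47) + 2*(-4*(-47))²) - 1071) = √((-43 + 188 + 2*188²) - 1071) = √((-43 + 188 + 2*35344) - 1071) = √((-43 + 188 + 70688) - 1071) = √(70833 - 1071) = √69762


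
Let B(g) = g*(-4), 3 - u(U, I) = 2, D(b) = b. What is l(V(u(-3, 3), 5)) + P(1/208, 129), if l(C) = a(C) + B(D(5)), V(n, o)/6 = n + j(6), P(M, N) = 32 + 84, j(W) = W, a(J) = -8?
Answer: 88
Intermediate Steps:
u(U, I) = 1 (u(U, I) = 3 - 1*2 = 3 - 2 = 1)
P(M, N) = 116
V(n, o) = 36 + 6*n (V(n, o) = 6*(n + 6) = 6*(6 + n) = 36 + 6*n)
B(g) = -4*g
l(C) = -28 (l(C) = -8 - 4*5 = -8 - 20 = -28)
l(V(u(-3, 3), 5)) + P(1/208, 129) = -28 + 116 = 88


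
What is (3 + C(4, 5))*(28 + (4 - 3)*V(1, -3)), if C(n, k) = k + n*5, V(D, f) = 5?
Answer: 924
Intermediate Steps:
C(n, k) = k + 5*n
(3 + C(4, 5))*(28 + (4 - 3)*V(1, -3)) = (3 + (5 + 5*4))*(28 + (4 - 3)*5) = (3 + (5 + 20))*(28 + 1*5) = (3 + 25)*(28 + 5) = 28*33 = 924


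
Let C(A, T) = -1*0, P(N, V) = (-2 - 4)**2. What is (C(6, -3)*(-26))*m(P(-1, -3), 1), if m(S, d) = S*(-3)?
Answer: 0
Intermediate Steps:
P(N, V) = 36 (P(N, V) = (-6)**2 = 36)
C(A, T) = 0
m(S, d) = -3*S
(C(6, -3)*(-26))*m(P(-1, -3), 1) = (0*(-26))*(-3*36) = 0*(-108) = 0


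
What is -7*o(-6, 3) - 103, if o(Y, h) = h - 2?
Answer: -110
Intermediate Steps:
o(Y, h) = -2 + h
-7*o(-6, 3) - 103 = -7*(-2 + 3) - 103 = -7*1 - 103 = -7 - 103 = -110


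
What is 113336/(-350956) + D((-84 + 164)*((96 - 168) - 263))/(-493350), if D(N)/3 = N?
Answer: -46162422/288573571 ≈ -0.15997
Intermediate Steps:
D(N) = 3*N
113336/(-350956) + D((-84 + 164)*((96 - 168) - 263))/(-493350) = 113336/(-350956) + (3*((-84 + 164)*((96 - 168) - 263)))/(-493350) = 113336*(-1/350956) + (3*(80*(-72 - 263)))*(-1/493350) = -28334/87739 + (3*(80*(-335)))*(-1/493350) = -28334/87739 + (3*(-26800))*(-1/493350) = -28334/87739 - 80400*(-1/493350) = -28334/87739 + 536/3289 = -46162422/288573571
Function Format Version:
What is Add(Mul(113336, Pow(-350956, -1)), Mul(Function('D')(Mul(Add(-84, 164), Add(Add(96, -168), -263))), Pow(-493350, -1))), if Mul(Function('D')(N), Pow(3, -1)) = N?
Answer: Rational(-46162422, 288573571) ≈ -0.15997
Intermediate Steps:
Function('D')(N) = Mul(3, N)
Add(Mul(113336, Pow(-350956, -1)), Mul(Function('D')(Mul(Add(-84, 164), Add(Add(96, -168), -263))), Pow(-493350, -1))) = Add(Mul(113336, Pow(-350956, -1)), Mul(Mul(3, Mul(Add(-84, 164), Add(Add(96, -168), -263))), Pow(-493350, -1))) = Add(Mul(113336, Rational(-1, 350956)), Mul(Mul(3, Mul(80, Add(-72, -263))), Rational(-1, 493350))) = Add(Rational(-28334, 87739), Mul(Mul(3, Mul(80, -335)), Rational(-1, 493350))) = Add(Rational(-28334, 87739), Mul(Mul(3, -26800), Rational(-1, 493350))) = Add(Rational(-28334, 87739), Mul(-80400, Rational(-1, 493350))) = Add(Rational(-28334, 87739), Rational(536, 3289)) = Rational(-46162422, 288573571)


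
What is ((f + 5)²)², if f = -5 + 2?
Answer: 16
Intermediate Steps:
f = -3
((f + 5)²)² = ((-3 + 5)²)² = (2²)² = 4² = 16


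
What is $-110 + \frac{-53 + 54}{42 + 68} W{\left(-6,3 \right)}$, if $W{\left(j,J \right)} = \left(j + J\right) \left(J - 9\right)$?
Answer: $- \frac{6041}{55} \approx -109.84$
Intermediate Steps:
$W{\left(j,J \right)} = \left(-9 + J\right) \left(J + j\right)$ ($W{\left(j,J \right)} = \left(J + j\right) \left(-9 + J\right) = \left(-9 + J\right) \left(J + j\right)$)
$-110 + \frac{-53 + 54}{42 + 68} W{\left(-6,3 \right)} = -110 + \frac{-53 + 54}{42 + 68} \left(3^{2} - 27 - -54 + 3 \left(-6\right)\right) = -110 + 1 \cdot \frac{1}{110} \left(9 - 27 + 54 - 18\right) = -110 + 1 \cdot \frac{1}{110} \cdot 18 = -110 + \frac{1}{110} \cdot 18 = -110 + \frac{9}{55} = - \frac{6041}{55}$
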